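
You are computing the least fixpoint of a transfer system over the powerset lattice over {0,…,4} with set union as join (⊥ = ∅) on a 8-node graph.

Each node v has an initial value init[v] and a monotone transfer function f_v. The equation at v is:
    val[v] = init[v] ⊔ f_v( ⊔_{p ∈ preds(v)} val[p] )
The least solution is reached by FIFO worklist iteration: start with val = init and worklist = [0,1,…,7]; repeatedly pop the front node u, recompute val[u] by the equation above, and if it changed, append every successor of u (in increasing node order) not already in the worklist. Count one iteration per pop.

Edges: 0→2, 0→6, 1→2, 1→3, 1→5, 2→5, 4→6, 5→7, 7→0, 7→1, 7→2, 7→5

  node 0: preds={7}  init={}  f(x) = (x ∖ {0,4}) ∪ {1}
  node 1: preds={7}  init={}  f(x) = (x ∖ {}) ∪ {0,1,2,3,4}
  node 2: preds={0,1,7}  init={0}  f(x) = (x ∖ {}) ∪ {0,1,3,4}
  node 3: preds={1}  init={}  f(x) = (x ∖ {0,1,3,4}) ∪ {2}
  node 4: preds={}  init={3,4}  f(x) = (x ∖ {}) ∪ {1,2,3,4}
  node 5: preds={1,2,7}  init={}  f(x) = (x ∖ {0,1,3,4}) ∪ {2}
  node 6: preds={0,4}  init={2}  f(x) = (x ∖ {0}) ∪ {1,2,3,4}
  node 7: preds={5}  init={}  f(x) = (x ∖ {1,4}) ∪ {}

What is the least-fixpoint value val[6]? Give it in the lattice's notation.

{1,2,3,4}

Worklist (13 pops):
  #1 pop 0: in={} → {1} (was {}); enqueue []
  #2 pop 1: in={} → {0,1,2,3,4} (was {}); enqueue []
  #3 pop 2: in={0,1,2,3,4} → {0,1,2,3,4} (was {0}); enqueue []
  #4 pop 3: in={0,1,2,3,4} → {2} (was {}); enqueue []
  #5 pop 4: in={} → {1,2,3,4} (was {3,4}); enqueue []
  #6 pop 5: in={0,1,2,3,4} → {2} (was {}); enqueue []
  #7 pop 6: in={1,2,3,4} → {1,2,3,4} (was {2}); enqueue []
  #8 pop 7: in={2} → {2} (was {}); enqueue [0,1,2,5]
  #9 pop 0: in={2} → {1,2} (was {1}); enqueue [6]
  #10 pop 1: in={2} → {0,1,2,3,4} (no change)
  #11 pop 2: in={0,1,2,3,4} → {0,1,2,3,4} (no change)
  #12 pop 5: in={0,1,2,3,4} → {2} (no change)
  #13 pop 6: in={1,2,3,4} → {1,2,3,4} (no change)

Fixpoint:
  val[0] = {1,2}
  val[1] = {0,1,2,3,4}
  val[2] = {0,1,2,3,4}
  val[3] = {2}
  val[4] = {1,2,3,4}
  val[5] = {2}
  val[6] = {1,2,3,4}
  val[7] = {2}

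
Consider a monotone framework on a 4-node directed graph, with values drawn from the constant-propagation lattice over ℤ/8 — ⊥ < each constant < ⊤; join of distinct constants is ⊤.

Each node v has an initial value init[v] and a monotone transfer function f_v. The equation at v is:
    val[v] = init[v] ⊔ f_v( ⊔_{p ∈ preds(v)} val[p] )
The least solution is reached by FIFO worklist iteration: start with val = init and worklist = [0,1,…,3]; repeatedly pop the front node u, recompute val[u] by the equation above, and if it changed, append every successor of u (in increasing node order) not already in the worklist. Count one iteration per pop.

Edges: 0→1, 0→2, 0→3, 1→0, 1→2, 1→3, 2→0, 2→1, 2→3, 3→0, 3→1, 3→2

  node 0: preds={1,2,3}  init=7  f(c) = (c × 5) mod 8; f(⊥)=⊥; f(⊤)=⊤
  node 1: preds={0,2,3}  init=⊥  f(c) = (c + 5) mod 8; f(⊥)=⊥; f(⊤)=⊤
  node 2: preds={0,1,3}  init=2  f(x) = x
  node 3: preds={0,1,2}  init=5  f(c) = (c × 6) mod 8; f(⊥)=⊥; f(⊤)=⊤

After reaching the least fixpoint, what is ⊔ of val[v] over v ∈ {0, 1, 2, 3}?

⊤

Iteration log — 7 steps:
  step 1. node 0  ⊔preds=⊤  new=⊤  old=7  +wl: 
  step 2. node 1  ⊔preds=⊤  new=⊤  old=⊥  +wl: 0
  step 3. node 2  ⊔preds=⊤  new=⊤  old=2  +wl: 1
  step 4. node 3  ⊔preds=⊤  new=⊤  old=5  +wl: 2
  step 5. node 0  ⊔preds=⊤  new=⊤  stable
  step 6. node 1  ⊔preds=⊤  new=⊤  stable
  step 7. node 2  ⊔preds=⊤  new=⊤  stable

Least fixpoint reached:
  node 0: ⊤
  node 1: ⊤
  node 2: ⊤
  node 3: ⊤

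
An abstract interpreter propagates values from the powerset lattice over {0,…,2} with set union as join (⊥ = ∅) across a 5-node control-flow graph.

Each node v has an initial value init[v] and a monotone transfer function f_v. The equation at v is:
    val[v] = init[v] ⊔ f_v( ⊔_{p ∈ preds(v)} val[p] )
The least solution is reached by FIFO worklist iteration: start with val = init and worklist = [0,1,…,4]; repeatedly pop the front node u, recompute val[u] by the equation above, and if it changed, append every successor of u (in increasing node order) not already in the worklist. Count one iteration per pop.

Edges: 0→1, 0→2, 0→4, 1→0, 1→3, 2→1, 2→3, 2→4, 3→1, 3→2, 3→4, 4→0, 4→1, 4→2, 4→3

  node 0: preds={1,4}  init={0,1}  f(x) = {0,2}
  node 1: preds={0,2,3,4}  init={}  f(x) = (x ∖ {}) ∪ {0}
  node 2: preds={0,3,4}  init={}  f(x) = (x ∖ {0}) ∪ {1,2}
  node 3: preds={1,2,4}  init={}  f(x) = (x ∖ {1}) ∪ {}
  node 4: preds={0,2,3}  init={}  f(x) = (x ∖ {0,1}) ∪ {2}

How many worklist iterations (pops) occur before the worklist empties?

9

Trace (9 dequeues):
  [1] u=0 | in {} | out {0,1,2} | prev {0,1} | push {}
  [2] u=1 | in {0,1,2} | out {0,1,2} | prev {} | push {0}
  [3] u=2 | in {0,1,2} | out {1,2} | prev {} | push {1}
  [4] u=3 | in {0,1,2} | out {0,2} | prev {} | push {2}
  [5] u=4 | in {0,1,2} | out {2} | prev {} | push {3}
  [6] u=0 | in {0,1,2} | out {0,1,2} | ==
  [7] u=1 | in {0,1,2} | out {0,1,2} | ==
  [8] u=2 | in {0,1,2} | out {1,2} | ==
  [9] u=3 | in {0,1,2} | out {0,2} | ==

Converged values:
  [0] {0,1,2}
  [1] {0,1,2}
  [2] {1,2}
  [3] {0,2}
  [4] {2}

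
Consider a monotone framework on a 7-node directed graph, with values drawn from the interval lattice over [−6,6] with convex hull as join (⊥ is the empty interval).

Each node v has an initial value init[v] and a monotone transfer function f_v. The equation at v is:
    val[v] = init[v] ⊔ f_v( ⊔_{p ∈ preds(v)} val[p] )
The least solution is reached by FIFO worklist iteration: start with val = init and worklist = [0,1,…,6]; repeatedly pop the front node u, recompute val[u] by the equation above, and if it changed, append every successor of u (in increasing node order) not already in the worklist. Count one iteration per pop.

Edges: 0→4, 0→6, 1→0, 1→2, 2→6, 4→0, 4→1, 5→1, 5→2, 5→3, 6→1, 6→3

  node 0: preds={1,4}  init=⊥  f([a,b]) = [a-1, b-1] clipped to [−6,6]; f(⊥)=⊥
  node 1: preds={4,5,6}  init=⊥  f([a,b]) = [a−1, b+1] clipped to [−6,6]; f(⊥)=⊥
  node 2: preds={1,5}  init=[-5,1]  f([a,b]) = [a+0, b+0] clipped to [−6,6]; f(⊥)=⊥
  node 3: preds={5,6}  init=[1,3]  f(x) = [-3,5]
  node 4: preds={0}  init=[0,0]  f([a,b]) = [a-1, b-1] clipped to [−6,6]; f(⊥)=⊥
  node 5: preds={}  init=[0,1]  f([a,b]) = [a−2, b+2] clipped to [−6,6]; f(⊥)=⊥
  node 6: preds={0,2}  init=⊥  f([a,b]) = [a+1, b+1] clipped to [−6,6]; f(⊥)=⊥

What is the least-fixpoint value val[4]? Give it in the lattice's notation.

Trace (27 dequeues):
  [1] u=0 | in [0,0] | out [-1,-1] | prev ⊥ | push {}
  [2] u=1 | in [0,1] | out [-1,2] | prev ⊥ | push {0}
  [3] u=2 | in [-1,2] | out [-5,2] | prev [-5,1] | push {}
  [4] u=3 | in [0,1] | out [-3,5] | prev [1,3] | push {}
  [5] u=4 | in [-1,-1] | out [-2,0] | prev [0,0] | push {1}
  [6] u=5 | in ⊥ | out [0,1] | ==
  [7] u=6 | in [-5,2] | out [-4,3] | prev ⊥ | push {3}
  [8] u=0 | in [-2,2] | out [-3,1] | prev [-1,-1] | push {4,6}
  [9] u=1 | in [-4,3] | out [-5,4] | prev [-1,2] | push {0,2}
  [10] u=3 | in [-4,3] | out [-3,5] | ==
  [11] u=4 | in [-3,1] | out [-4,0] | prev [-2,0] | push {1}
  [12] u=6 | in [-5,2] | out [-4,3] | ==
  [13] u=0 | in [-5,4] | out [-6,3] | prev [-3,1] | push {4,6}
  [14] u=2 | in [-5,4] | out [-5,4] | prev [-5,2] | push {}
  [15] u=1 | in [-4,3] | out [-5,4] | ==
  [16] u=4 | in [-6,3] | out [-6,2] | prev [-4,0] | push {0,1}
  [17] u=6 | in [-6,4] | out [-5,5] | prev [-4,3] | push {3}
  [18] u=0 | in [-6,4] | out [-6,3] | ==
  [19] u=1 | in [-6,5] | out [-6,6] | prev [-5,4] | push {0,2}
  [20] u=3 | in [-5,5] | out [-3,5] | ==
  [21] u=0 | in [-6,6] | out [-6,5] | prev [-6,3] | push {4,6}
  [22] u=2 | in [-6,6] | out [-6,6] | prev [-5,4] | push {}
  [23] u=4 | in [-6,5] | out [-6,4] | prev [-6,2] | push {0,1}
  [24] u=6 | in [-6,6] | out [-5,6] | prev [-5,5] | push {3}
  [25] u=0 | in [-6,6] | out [-6,5] | ==
  [26] u=1 | in [-6,6] | out [-6,6] | ==
  [27] u=3 | in [-5,6] | out [-3,5] | ==

Converged values:
  [0] [-6,5]
  [1] [-6,6]
  [2] [-6,6]
  [3] [-3,5]
  [4] [-6,4]
  [5] [0,1]
  [6] [-5,6]

[-6,4]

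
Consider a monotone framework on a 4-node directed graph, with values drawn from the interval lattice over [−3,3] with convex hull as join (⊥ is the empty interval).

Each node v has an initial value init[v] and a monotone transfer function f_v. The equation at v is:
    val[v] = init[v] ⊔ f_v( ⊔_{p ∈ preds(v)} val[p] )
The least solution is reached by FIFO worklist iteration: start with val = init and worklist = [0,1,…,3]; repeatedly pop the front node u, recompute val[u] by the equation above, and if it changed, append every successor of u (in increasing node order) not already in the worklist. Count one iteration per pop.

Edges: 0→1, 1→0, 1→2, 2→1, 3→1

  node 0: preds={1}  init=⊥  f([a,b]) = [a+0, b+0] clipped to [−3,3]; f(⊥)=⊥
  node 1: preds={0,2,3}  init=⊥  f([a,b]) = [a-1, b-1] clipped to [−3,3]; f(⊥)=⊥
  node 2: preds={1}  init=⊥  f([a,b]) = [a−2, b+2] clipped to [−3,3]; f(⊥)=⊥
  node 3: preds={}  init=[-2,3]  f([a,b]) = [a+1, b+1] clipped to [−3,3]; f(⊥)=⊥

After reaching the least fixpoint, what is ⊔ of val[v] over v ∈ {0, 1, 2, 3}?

[-3,3]

Worklist (6 pops):
  #1 pop 0: in=⊥ → ⊥ (no change)
  #2 pop 1: in=[-2,3] → [-3,2] (was ⊥); enqueue [0]
  #3 pop 2: in=[-3,2] → [-3,3] (was ⊥); enqueue [1]
  #4 pop 3: in=⊥ → [-2,3] (no change)
  #5 pop 0: in=[-3,2] → [-3,2] (was ⊥); enqueue []
  #6 pop 1: in=[-3,3] → [-3,2] (no change)

Fixpoint:
  val[0] = [-3,2]
  val[1] = [-3,2]
  val[2] = [-3,3]
  val[3] = [-2,3]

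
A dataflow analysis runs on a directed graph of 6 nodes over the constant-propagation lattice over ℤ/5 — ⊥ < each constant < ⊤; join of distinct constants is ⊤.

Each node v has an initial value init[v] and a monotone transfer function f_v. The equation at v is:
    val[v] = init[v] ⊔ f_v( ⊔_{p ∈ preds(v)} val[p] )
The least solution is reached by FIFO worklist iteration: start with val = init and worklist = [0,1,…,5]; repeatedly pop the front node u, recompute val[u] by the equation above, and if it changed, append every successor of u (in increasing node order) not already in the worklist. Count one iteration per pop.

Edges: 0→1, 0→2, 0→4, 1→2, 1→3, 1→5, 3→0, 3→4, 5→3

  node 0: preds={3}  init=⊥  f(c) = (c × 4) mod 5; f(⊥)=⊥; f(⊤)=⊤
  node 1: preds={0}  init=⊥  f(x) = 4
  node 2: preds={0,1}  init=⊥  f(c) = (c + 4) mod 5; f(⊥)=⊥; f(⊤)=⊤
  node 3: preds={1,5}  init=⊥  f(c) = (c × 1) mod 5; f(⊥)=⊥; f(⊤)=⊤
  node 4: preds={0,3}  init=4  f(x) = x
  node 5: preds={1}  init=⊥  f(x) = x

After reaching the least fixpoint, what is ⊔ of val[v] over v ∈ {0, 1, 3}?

⊤

Worklist (11 pops):
  #1 pop 0: in=⊥ → ⊥ (no change)
  #2 pop 1: in=⊥ → 4 (was ⊥); enqueue []
  #3 pop 2: in=4 → 3 (was ⊥); enqueue []
  #4 pop 3: in=4 → 4 (was ⊥); enqueue [0]
  #5 pop 4: in=4 → 4 (no change)
  #6 pop 5: in=4 → 4 (was ⊥); enqueue [3]
  #7 pop 0: in=4 → 1 (was ⊥); enqueue [1,2,4]
  #8 pop 3: in=4 → 4 (no change)
  #9 pop 1: in=1 → 4 (no change)
  #10 pop 2: in=⊤ → ⊤ (was 3); enqueue []
  #11 pop 4: in=⊤ → ⊤ (was 4); enqueue []

Fixpoint:
  val[0] = 1
  val[1] = 4
  val[2] = ⊤
  val[3] = 4
  val[4] = ⊤
  val[5] = 4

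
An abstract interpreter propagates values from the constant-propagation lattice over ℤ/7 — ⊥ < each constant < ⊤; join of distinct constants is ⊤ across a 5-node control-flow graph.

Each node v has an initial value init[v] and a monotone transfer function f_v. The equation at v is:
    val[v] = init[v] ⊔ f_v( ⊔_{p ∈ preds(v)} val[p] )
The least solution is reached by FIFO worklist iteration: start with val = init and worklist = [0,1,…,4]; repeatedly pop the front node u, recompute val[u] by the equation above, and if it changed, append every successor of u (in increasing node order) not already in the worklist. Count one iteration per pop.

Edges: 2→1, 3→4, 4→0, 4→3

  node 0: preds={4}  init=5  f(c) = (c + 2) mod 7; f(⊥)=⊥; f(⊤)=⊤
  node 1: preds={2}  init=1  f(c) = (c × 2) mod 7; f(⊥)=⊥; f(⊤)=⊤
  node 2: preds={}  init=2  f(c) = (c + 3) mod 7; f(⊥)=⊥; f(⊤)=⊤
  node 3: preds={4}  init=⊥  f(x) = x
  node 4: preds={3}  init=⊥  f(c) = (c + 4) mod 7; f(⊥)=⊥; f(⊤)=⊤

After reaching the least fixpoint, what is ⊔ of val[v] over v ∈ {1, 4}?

Worklist (5 pops):
  #1 pop 0: in=⊥ → 5 (no change)
  #2 pop 1: in=2 → ⊤ (was 1); enqueue []
  #3 pop 2: in=⊥ → 2 (no change)
  #4 pop 3: in=⊥ → ⊥ (no change)
  #5 pop 4: in=⊥ → ⊥ (no change)

Fixpoint:
  val[0] = 5
  val[1] = ⊤
  val[2] = 2
  val[3] = ⊥
  val[4] = ⊥

⊤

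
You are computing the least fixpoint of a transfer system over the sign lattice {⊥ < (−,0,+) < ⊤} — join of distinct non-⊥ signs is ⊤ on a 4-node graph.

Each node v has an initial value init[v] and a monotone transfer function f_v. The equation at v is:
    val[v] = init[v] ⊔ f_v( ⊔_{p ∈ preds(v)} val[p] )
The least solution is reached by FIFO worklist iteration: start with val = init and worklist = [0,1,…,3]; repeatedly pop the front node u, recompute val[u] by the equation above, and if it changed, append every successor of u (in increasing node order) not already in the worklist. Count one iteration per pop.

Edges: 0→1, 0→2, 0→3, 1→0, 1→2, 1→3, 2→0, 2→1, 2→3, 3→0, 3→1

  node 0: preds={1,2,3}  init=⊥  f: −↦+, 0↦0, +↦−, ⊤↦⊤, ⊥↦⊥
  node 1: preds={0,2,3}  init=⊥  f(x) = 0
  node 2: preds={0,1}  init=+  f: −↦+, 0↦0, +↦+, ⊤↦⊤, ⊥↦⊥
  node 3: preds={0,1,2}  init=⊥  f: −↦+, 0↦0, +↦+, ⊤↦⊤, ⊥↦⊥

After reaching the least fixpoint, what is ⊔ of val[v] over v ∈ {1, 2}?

⊤

Iteration log — 8 steps:
  step 1. node 0  ⊔preds=+  new=−  old=⊥  +wl: 
  step 2. node 1  ⊔preds=⊤  new=0  old=⊥  +wl: 0
  step 3. node 2  ⊔preds=⊤  new=⊤  old=+  +wl: 1
  step 4. node 3  ⊔preds=⊤  new=⊤  old=⊥  +wl: 
  step 5. node 0  ⊔preds=⊤  new=⊤  old=−  +wl: 2,3
  step 6. node 1  ⊔preds=⊤  new=0  stable
  step 7. node 2  ⊔preds=⊤  new=⊤  stable
  step 8. node 3  ⊔preds=⊤  new=⊤  stable

Least fixpoint reached:
  node 0: ⊤
  node 1: 0
  node 2: ⊤
  node 3: ⊤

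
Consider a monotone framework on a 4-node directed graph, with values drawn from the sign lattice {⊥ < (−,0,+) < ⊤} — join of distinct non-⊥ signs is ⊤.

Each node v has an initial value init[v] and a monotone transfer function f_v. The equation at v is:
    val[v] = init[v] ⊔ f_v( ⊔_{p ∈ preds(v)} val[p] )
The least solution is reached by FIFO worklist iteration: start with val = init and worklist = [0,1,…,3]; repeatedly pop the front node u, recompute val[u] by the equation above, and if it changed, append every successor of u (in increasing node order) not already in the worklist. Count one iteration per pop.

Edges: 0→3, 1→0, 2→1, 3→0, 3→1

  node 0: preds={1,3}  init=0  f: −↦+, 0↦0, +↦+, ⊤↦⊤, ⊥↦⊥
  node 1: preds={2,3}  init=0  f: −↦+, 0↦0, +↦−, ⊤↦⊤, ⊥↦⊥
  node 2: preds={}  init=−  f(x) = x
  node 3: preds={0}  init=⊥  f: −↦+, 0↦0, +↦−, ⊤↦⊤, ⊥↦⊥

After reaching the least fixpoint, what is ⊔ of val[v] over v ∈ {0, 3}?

⊤

Iteration log — 9 steps:
  step 1. node 0  ⊔preds=0  new=0  stable
  step 2. node 1  ⊔preds=−  new=⊤  old=0  +wl: 0
  step 3. node 2  ⊔preds=⊥  new=−  stable
  step 4. node 3  ⊔preds=0  new=0  old=⊥  +wl: 1
  step 5. node 0  ⊔preds=⊤  new=⊤  old=0  +wl: 3
  step 6. node 1  ⊔preds=⊤  new=⊤  stable
  step 7. node 3  ⊔preds=⊤  new=⊤  old=0  +wl: 0,1
  step 8. node 0  ⊔preds=⊤  new=⊤  stable
  step 9. node 1  ⊔preds=⊤  new=⊤  stable

Least fixpoint reached:
  node 0: ⊤
  node 1: ⊤
  node 2: −
  node 3: ⊤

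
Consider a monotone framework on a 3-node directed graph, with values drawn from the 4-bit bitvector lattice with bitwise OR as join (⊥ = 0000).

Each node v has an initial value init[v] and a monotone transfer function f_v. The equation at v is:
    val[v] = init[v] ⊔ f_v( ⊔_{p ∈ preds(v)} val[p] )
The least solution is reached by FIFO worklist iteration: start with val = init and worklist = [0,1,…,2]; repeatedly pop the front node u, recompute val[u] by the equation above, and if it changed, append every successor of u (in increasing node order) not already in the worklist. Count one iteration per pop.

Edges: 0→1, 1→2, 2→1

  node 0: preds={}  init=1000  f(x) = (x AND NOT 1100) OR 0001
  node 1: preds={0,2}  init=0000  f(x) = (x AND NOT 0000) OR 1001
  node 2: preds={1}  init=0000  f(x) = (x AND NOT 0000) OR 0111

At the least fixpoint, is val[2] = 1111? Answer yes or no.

yes

Worklist (5 pops):
  #1 pop 0: in=0000 → 1001 (was 1000); enqueue []
  #2 pop 1: in=1001 → 1001 (was 0000); enqueue []
  #3 pop 2: in=1001 → 1111 (was 0000); enqueue [1]
  #4 pop 1: in=1111 → 1111 (was 1001); enqueue [2]
  #5 pop 2: in=1111 → 1111 (no change)

Fixpoint:
  val[0] = 1001
  val[1] = 1111
  val[2] = 1111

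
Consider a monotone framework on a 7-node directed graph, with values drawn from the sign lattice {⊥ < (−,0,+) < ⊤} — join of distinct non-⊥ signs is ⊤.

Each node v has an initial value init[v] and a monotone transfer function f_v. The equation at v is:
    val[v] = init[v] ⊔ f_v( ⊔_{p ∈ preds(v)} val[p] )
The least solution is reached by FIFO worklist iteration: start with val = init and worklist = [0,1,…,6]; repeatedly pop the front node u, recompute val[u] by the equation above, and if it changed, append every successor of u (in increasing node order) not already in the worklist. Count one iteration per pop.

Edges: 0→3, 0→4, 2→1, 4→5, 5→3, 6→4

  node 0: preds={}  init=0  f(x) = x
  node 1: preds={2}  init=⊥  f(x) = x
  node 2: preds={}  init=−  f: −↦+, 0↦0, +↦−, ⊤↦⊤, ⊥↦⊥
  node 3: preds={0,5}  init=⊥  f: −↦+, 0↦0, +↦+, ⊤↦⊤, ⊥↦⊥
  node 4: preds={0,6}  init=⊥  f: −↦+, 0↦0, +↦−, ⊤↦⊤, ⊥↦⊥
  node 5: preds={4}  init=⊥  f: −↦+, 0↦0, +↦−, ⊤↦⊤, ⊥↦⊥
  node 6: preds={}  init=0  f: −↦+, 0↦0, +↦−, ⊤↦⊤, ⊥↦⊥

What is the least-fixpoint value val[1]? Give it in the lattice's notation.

−

Iteration log — 8 steps:
  step 1. node 0  ⊔preds=⊥  new=0  stable
  step 2. node 1  ⊔preds=−  new=−  old=⊥  +wl: 
  step 3. node 2  ⊔preds=⊥  new=−  stable
  step 4. node 3  ⊔preds=0  new=0  old=⊥  +wl: 
  step 5. node 4  ⊔preds=0  new=0  old=⊥  +wl: 
  step 6. node 5  ⊔preds=0  new=0  old=⊥  +wl: 3
  step 7. node 6  ⊔preds=⊥  new=0  stable
  step 8. node 3  ⊔preds=0  new=0  stable

Least fixpoint reached:
  node 0: 0
  node 1: −
  node 2: −
  node 3: 0
  node 4: 0
  node 5: 0
  node 6: 0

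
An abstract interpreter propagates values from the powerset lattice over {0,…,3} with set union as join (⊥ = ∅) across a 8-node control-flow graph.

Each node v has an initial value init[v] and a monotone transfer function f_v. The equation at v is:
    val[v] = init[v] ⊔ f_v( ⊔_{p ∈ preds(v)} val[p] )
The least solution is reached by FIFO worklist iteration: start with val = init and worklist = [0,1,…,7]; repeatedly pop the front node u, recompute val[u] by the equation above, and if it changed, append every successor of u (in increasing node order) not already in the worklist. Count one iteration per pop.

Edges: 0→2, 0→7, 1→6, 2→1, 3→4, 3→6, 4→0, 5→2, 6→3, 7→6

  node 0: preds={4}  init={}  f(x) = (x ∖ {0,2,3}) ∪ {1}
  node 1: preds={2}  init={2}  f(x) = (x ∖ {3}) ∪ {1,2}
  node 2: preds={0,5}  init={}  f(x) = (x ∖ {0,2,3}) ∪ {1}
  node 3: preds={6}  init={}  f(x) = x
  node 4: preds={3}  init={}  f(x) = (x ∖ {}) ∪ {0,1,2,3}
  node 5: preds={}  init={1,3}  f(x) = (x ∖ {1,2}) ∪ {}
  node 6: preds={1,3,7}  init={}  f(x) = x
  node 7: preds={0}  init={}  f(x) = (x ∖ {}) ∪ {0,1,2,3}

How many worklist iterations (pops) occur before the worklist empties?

Trace (16 dequeues):
  [1] u=0 | in {} | out {1} | prev {} | push {}
  [2] u=1 | in {} | out {1,2} | prev {2} | push {}
  [3] u=2 | in {1,3} | out {1} | prev {} | push {1}
  [4] u=3 | in {} | out {} | ==
  [5] u=4 | in {} | out {0,1,2,3} | prev {} | push {0}
  [6] u=5 | in {} | out {1,3} | ==
  [7] u=6 | in {1,2} | out {1,2} | prev {} | push {3}
  [8] u=7 | in {1} | out {0,1,2,3} | prev {} | push {6}
  [9] u=1 | in {1} | out {1,2} | ==
  [10] u=0 | in {0,1,2,3} | out {1} | ==
  [11] u=3 | in {1,2} | out {1,2} | prev {} | push {4}
  [12] u=6 | in {0,1,2,3} | out {0,1,2,3} | prev {1,2} | push {3}
  [13] u=4 | in {1,2} | out {0,1,2,3} | ==
  [14] u=3 | in {0,1,2,3} | out {0,1,2,3} | prev {1,2} | push {4,6}
  [15] u=4 | in {0,1,2,3} | out {0,1,2,3} | ==
  [16] u=6 | in {0,1,2,3} | out {0,1,2,3} | ==

Converged values:
  [0] {1}
  [1] {1,2}
  [2] {1}
  [3] {0,1,2,3}
  [4] {0,1,2,3}
  [5] {1,3}
  [6] {0,1,2,3}
  [7] {0,1,2,3}

16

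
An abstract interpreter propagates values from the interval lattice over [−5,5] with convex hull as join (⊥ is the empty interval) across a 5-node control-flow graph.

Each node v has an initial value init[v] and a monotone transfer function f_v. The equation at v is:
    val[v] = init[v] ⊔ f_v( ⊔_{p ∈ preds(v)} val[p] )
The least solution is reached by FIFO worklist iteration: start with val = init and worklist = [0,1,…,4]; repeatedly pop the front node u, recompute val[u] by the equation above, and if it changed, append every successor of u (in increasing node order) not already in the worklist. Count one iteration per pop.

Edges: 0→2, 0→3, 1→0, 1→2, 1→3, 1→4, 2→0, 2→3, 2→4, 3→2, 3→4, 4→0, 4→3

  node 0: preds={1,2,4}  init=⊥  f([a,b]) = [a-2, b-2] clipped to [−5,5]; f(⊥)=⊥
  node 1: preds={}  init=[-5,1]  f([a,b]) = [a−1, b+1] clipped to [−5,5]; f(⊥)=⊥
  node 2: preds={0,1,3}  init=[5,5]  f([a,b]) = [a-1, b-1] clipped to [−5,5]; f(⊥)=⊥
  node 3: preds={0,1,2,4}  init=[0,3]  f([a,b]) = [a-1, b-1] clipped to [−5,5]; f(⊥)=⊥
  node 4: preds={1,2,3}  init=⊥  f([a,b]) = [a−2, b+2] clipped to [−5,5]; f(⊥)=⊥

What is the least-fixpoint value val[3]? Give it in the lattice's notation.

[-5,4]

Worklist (8 pops):
  #1 pop 0: in=[-5,5] → [-5,3] (was ⊥); enqueue []
  #2 pop 1: in=⊥ → [-5,1] (no change)
  #3 pop 2: in=[-5,3] → [-5,5] (was [5,5]); enqueue [0]
  #4 pop 3: in=[-5,5] → [-5,4] (was [0,3]); enqueue [2]
  #5 pop 4: in=[-5,5] → [-5,5] (was ⊥); enqueue [3]
  #6 pop 0: in=[-5,5] → [-5,3] (no change)
  #7 pop 2: in=[-5,4] → [-5,5] (no change)
  #8 pop 3: in=[-5,5] → [-5,4] (no change)

Fixpoint:
  val[0] = [-5,3]
  val[1] = [-5,1]
  val[2] = [-5,5]
  val[3] = [-5,4]
  val[4] = [-5,5]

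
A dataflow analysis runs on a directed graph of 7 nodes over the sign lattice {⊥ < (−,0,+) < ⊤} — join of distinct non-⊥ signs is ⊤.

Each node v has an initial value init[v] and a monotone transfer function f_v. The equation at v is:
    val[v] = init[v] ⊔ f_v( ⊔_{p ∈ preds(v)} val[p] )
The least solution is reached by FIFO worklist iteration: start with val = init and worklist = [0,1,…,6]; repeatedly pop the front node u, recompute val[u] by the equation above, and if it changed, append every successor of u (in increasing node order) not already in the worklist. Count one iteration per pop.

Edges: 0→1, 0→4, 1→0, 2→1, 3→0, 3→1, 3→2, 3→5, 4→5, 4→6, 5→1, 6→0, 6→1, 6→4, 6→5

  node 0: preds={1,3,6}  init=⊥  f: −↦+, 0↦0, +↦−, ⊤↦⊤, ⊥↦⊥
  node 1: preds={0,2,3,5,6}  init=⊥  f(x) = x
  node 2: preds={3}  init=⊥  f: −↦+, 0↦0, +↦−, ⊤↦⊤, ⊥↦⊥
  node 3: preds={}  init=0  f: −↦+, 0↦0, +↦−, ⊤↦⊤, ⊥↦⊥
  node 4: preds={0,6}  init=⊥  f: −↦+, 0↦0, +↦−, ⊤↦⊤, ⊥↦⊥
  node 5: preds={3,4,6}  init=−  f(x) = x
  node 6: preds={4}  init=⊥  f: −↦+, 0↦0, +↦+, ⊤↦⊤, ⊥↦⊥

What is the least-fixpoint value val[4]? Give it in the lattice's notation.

⊤

Worklist (16 pops):
  #1 pop 0: in=0 → 0 (was ⊥); enqueue []
  #2 pop 1: in=⊤ → ⊤ (was ⊥); enqueue [0]
  #3 pop 2: in=0 → 0 (was ⊥); enqueue [1]
  #4 pop 3: in=⊥ → 0 (no change)
  #5 pop 4: in=0 → 0 (was ⊥); enqueue []
  #6 pop 5: in=0 → ⊤ (was −); enqueue []
  #7 pop 6: in=0 → 0 (was ⊥); enqueue [4,5]
  #8 pop 0: in=⊤ → ⊤ (was 0); enqueue []
  #9 pop 1: in=⊤ → ⊤ (no change)
  #10 pop 4: in=⊤ → ⊤ (was 0); enqueue [6]
  #11 pop 5: in=⊤ → ⊤ (no change)
  #12 pop 6: in=⊤ → ⊤ (was 0); enqueue [0,1,4,5]
  #13 pop 0: in=⊤ → ⊤ (no change)
  #14 pop 1: in=⊤ → ⊤ (no change)
  #15 pop 4: in=⊤ → ⊤ (no change)
  #16 pop 5: in=⊤ → ⊤ (no change)

Fixpoint:
  val[0] = ⊤
  val[1] = ⊤
  val[2] = 0
  val[3] = 0
  val[4] = ⊤
  val[5] = ⊤
  val[6] = ⊤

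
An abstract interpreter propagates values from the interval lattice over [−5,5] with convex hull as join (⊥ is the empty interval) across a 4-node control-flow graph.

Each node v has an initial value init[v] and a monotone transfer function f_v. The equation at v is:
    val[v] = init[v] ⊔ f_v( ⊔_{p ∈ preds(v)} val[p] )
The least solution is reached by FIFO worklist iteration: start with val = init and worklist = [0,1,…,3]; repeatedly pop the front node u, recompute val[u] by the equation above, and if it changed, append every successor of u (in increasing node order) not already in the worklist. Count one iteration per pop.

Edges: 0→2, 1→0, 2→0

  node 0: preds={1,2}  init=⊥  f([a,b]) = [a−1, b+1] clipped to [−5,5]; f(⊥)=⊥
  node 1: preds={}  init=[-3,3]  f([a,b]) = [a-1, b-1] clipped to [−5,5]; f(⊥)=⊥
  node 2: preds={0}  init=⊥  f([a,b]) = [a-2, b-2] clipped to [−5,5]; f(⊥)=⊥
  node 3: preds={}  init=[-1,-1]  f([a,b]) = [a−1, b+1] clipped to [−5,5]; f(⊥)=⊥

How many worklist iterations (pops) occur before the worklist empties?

Worklist (6 pops):
  #1 pop 0: in=[-3,3] → [-4,4] (was ⊥); enqueue []
  #2 pop 1: in=⊥ → [-3,3] (no change)
  #3 pop 2: in=[-4,4] → [-5,2] (was ⊥); enqueue [0]
  #4 pop 3: in=⊥ → [-1,-1] (no change)
  #5 pop 0: in=[-5,3] → [-5,4] (was [-4,4]); enqueue [2]
  #6 pop 2: in=[-5,4] → [-5,2] (no change)

Fixpoint:
  val[0] = [-5,4]
  val[1] = [-3,3]
  val[2] = [-5,2]
  val[3] = [-1,-1]

6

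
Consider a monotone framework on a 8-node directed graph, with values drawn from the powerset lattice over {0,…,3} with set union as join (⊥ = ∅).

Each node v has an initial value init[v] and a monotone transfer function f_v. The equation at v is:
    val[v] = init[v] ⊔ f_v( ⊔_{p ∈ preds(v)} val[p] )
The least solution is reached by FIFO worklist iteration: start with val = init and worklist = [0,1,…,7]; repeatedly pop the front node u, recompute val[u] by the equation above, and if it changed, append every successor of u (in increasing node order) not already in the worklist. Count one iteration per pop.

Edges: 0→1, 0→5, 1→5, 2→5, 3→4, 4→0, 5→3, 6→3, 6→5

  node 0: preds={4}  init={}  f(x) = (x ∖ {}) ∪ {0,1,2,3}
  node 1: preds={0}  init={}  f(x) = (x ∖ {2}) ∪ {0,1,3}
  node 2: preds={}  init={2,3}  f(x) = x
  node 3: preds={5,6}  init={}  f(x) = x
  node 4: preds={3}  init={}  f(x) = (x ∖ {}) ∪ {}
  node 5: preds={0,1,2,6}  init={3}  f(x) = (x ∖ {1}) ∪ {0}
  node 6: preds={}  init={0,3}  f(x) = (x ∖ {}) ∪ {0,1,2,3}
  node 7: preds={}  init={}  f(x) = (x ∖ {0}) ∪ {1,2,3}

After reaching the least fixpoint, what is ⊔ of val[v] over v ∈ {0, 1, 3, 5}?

{0,1,2,3}

Trace (13 dequeues):
  [1] u=0 | in {} | out {0,1,2,3} | prev {} | push {}
  [2] u=1 | in {0,1,2,3} | out {0,1,3} | prev {} | push {}
  [3] u=2 | in {} | out {2,3} | ==
  [4] u=3 | in {0,3} | out {0,3} | prev {} | push {}
  [5] u=4 | in {0,3} | out {0,3} | prev {} | push {0}
  [6] u=5 | in {0,1,2,3} | out {0,2,3} | prev {3} | push {3}
  [7] u=6 | in {} | out {0,1,2,3} | prev {0,3} | push {5}
  [8] u=7 | in {} | out {1,2,3} | prev {} | push {}
  [9] u=0 | in {0,3} | out {0,1,2,3} | ==
  [10] u=3 | in {0,1,2,3} | out {0,1,2,3} | prev {0,3} | push {4}
  [11] u=5 | in {0,1,2,3} | out {0,2,3} | ==
  [12] u=4 | in {0,1,2,3} | out {0,1,2,3} | prev {0,3} | push {0}
  [13] u=0 | in {0,1,2,3} | out {0,1,2,3} | ==

Converged values:
  [0] {0,1,2,3}
  [1] {0,1,3}
  [2] {2,3}
  [3] {0,1,2,3}
  [4] {0,1,2,3}
  [5] {0,2,3}
  [6] {0,1,2,3}
  [7] {1,2,3}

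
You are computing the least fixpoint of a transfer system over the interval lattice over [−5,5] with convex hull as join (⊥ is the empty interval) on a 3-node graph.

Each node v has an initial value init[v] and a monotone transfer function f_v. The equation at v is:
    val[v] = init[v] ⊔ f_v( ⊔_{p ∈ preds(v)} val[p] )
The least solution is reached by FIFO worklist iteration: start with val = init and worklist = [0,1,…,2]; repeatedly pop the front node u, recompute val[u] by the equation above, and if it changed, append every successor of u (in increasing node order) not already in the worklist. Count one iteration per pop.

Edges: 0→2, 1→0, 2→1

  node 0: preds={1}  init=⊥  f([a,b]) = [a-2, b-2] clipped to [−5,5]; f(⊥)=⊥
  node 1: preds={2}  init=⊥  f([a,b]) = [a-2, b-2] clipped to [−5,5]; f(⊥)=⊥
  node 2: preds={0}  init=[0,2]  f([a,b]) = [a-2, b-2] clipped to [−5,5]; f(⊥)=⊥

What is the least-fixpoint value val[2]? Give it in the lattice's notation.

[-5,2]

Iteration log — 8 steps:
  step 1. node 0  ⊔preds=⊥  new=⊥  stable
  step 2. node 1  ⊔preds=[0,2]  new=[-2,0]  old=⊥  +wl: 0
  step 3. node 2  ⊔preds=⊥  new=[0,2]  stable
  step 4. node 0  ⊔preds=[-2,0]  new=[-4,-2]  old=⊥  +wl: 2
  step 5. node 2  ⊔preds=[-4,-2]  new=[-5,2]  old=[0,2]  +wl: 1
  step 6. node 1  ⊔preds=[-5,2]  new=[-5,0]  old=[-2,0]  +wl: 0
  step 7. node 0  ⊔preds=[-5,0]  new=[-5,-2]  old=[-4,-2]  +wl: 2
  step 8. node 2  ⊔preds=[-5,-2]  new=[-5,2]  stable

Least fixpoint reached:
  node 0: [-5,-2]
  node 1: [-5,0]
  node 2: [-5,2]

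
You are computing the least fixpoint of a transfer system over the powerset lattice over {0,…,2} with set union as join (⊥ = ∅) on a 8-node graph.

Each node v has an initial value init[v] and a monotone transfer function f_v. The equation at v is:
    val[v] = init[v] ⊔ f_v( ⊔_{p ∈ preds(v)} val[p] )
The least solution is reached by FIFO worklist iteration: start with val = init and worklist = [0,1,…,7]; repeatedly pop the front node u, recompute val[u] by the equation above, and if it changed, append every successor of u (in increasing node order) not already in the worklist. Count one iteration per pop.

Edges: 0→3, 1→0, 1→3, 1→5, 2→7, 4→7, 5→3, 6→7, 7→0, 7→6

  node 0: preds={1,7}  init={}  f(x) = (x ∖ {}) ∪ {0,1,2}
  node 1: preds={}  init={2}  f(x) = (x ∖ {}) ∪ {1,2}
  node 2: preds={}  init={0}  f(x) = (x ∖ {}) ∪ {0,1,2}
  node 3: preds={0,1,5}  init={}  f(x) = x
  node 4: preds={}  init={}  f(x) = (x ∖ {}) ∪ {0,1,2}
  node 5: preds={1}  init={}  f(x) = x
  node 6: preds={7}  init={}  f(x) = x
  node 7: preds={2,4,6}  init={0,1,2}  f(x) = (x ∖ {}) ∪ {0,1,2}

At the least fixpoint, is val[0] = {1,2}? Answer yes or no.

Worklist (10 pops):
  #1 pop 0: in={0,1,2} → {0,1,2} (was {}); enqueue []
  #2 pop 1: in={} → {1,2} (was {2}); enqueue [0]
  #3 pop 2: in={} → {0,1,2} (was {0}); enqueue []
  #4 pop 3: in={0,1,2} → {0,1,2} (was {}); enqueue []
  #5 pop 4: in={} → {0,1,2} (was {}); enqueue []
  #6 pop 5: in={1,2} → {1,2} (was {}); enqueue [3]
  #7 pop 6: in={0,1,2} → {0,1,2} (was {}); enqueue []
  #8 pop 7: in={0,1,2} → {0,1,2} (no change)
  #9 pop 0: in={0,1,2} → {0,1,2} (no change)
  #10 pop 3: in={0,1,2} → {0,1,2} (no change)

Fixpoint:
  val[0] = {0,1,2}
  val[1] = {1,2}
  val[2] = {0,1,2}
  val[3] = {0,1,2}
  val[4] = {0,1,2}
  val[5] = {1,2}
  val[6] = {0,1,2}
  val[7] = {0,1,2}

no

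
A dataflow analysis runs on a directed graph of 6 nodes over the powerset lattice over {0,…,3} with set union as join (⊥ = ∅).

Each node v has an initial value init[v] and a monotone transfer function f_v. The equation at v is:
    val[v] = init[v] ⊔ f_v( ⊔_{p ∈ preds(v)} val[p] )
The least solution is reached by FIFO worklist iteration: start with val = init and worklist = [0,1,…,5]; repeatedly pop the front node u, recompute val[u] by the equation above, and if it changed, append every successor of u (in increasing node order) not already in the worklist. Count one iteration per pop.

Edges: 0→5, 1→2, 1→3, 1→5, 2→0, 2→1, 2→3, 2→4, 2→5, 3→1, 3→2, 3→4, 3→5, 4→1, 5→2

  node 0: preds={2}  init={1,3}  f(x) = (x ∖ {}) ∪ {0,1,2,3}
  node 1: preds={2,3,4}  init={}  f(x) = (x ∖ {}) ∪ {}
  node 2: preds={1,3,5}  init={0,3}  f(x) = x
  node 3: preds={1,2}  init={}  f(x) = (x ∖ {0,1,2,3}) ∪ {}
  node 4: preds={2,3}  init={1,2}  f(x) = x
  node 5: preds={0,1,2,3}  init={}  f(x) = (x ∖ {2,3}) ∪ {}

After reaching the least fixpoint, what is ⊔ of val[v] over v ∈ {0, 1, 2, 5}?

Iteration log — 9 steps:
  step 1. node 0  ⊔preds={0,3}  new={0,1,2,3}  old={1,3}  +wl: 
  step 2. node 1  ⊔preds={0,1,2,3}  new={0,1,2,3}  old={}  +wl: 
  step 3. node 2  ⊔preds={0,1,2,3}  new={0,1,2,3}  old={0,3}  +wl: 0,1
  step 4. node 3  ⊔preds={0,1,2,3}  new={}  stable
  step 5. node 4  ⊔preds={0,1,2,3}  new={0,1,2,3}  old={1,2}  +wl: 
  step 6. node 5  ⊔preds={0,1,2,3}  new={0,1}  old={}  +wl: 2
  step 7. node 0  ⊔preds={0,1,2,3}  new={0,1,2,3}  stable
  step 8. node 1  ⊔preds={0,1,2,3}  new={0,1,2,3}  stable
  step 9. node 2  ⊔preds={0,1,2,3}  new={0,1,2,3}  stable

Least fixpoint reached:
  node 0: {0,1,2,3}
  node 1: {0,1,2,3}
  node 2: {0,1,2,3}
  node 3: {}
  node 4: {0,1,2,3}
  node 5: {0,1}

{0,1,2,3}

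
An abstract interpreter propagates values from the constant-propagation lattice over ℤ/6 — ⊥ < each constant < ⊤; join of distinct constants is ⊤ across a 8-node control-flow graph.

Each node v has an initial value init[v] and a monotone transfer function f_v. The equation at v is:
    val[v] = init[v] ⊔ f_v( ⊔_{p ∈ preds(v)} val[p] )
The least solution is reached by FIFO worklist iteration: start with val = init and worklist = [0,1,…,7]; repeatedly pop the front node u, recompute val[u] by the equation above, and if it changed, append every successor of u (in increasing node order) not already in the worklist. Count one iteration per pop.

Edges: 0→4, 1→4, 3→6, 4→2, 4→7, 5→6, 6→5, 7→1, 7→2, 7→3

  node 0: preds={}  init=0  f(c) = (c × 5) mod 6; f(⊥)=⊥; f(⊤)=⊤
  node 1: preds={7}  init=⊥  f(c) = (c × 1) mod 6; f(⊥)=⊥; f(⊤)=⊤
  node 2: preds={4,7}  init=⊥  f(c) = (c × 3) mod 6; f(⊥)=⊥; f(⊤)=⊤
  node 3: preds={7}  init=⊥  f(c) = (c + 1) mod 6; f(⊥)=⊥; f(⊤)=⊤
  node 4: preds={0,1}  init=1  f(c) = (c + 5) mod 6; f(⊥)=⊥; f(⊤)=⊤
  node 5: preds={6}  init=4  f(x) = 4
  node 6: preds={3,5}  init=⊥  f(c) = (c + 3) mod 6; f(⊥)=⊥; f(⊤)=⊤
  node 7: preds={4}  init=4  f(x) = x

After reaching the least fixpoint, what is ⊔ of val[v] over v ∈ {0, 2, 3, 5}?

Trace (14 dequeues):
  [1] u=0 | in ⊥ | out 0 | ==
  [2] u=1 | in 4 | out 4 | prev ⊥ | push {}
  [3] u=2 | in ⊤ | out ⊤ | prev ⊥ | push {}
  [4] u=3 | in 4 | out 5 | prev ⊥ | push {}
  [5] u=4 | in ⊤ | out ⊤ | prev 1 | push {2}
  [6] u=5 | in ⊥ | out 4 | ==
  [7] u=6 | in ⊤ | out ⊤ | prev ⊥ | push {5}
  [8] u=7 | in ⊤ | out ⊤ | prev 4 | push {1,3}
  [9] u=2 | in ⊤ | out ⊤ | ==
  [10] u=5 | in ⊤ | out 4 | ==
  [11] u=1 | in ⊤ | out ⊤ | prev 4 | push {4}
  [12] u=3 | in ⊤ | out ⊤ | prev 5 | push {6}
  [13] u=4 | in ⊤ | out ⊤ | ==
  [14] u=6 | in ⊤ | out ⊤ | ==

Converged values:
  [0] 0
  [1] ⊤
  [2] ⊤
  [3] ⊤
  [4] ⊤
  [5] 4
  [6] ⊤
  [7] ⊤

⊤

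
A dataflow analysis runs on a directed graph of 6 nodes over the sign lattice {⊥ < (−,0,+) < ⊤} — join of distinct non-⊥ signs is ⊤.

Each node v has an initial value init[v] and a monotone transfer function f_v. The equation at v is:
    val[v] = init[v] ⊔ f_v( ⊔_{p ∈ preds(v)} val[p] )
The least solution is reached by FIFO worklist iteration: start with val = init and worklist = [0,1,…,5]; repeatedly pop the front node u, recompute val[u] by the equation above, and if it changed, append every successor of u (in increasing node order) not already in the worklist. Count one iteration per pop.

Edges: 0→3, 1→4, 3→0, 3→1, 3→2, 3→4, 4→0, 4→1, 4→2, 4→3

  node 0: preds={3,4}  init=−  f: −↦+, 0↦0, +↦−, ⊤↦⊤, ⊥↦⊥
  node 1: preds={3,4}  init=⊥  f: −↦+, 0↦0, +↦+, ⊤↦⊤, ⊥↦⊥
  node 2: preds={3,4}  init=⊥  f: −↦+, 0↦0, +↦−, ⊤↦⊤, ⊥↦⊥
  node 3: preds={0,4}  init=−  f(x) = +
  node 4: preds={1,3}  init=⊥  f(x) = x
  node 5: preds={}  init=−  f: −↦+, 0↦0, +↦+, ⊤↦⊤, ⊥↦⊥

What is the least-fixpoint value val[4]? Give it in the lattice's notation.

⊤

Trace (11 dequeues):
  [1] u=0 | in − | out ⊤ | prev − | push {}
  [2] u=1 | in − | out + | prev ⊥ | push {}
  [3] u=2 | in − | out + | prev ⊥ | push {}
  [4] u=3 | in ⊤ | out ⊤ | prev − | push {0,1,2}
  [5] u=4 | in ⊤ | out ⊤ | prev ⊥ | push {3}
  [6] u=5 | in ⊥ | out − | ==
  [7] u=0 | in ⊤ | out ⊤ | ==
  [8] u=1 | in ⊤ | out ⊤ | prev + | push {4}
  [9] u=2 | in ⊤ | out ⊤ | prev + | push {}
  [10] u=3 | in ⊤ | out ⊤ | ==
  [11] u=4 | in ⊤ | out ⊤ | ==

Converged values:
  [0] ⊤
  [1] ⊤
  [2] ⊤
  [3] ⊤
  [4] ⊤
  [5] −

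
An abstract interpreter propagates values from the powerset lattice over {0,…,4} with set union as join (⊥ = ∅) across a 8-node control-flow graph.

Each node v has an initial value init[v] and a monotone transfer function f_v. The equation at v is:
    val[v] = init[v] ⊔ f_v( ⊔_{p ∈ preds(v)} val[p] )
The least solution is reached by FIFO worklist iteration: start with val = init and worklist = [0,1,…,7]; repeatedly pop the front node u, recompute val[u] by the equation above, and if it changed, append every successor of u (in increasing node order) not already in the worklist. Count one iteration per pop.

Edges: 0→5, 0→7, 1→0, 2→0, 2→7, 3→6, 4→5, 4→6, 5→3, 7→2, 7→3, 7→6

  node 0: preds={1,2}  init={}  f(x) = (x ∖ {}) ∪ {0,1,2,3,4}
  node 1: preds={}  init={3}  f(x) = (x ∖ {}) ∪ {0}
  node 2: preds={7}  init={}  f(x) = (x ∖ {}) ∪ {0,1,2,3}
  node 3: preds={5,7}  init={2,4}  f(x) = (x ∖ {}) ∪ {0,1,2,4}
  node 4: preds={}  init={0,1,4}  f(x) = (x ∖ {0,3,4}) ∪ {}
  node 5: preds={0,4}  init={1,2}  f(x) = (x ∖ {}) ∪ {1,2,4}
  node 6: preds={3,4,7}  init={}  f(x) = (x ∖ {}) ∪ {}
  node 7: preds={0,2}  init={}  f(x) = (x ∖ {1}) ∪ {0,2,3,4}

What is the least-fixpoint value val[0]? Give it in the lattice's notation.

Iteration log — 14 steps:
  step 1. node 0  ⊔preds={3}  new={0,1,2,3,4}  old={}  +wl: 
  step 2. node 1  ⊔preds={}  new={0,3}  old={3}  +wl: 0
  step 3. node 2  ⊔preds={}  new={0,1,2,3}  old={}  +wl: 
  step 4. node 3  ⊔preds={1,2}  new={0,1,2,4}  old={2,4}  +wl: 
  step 5. node 4  ⊔preds={}  new={0,1,4}  stable
  step 6. node 5  ⊔preds={0,1,2,3,4}  new={0,1,2,3,4}  old={1,2}  +wl: 3
  step 7. node 6  ⊔preds={0,1,2,4}  new={0,1,2,4}  old={}  +wl: 
  step 8. node 7  ⊔preds={0,1,2,3,4}  new={0,2,3,4}  old={}  +wl: 2,6
  step 9. node 0  ⊔preds={0,1,2,3}  new={0,1,2,3,4}  stable
  step 10. node 3  ⊔preds={0,1,2,3,4}  new={0,1,2,3,4}  old={0,1,2,4}  +wl: 
  step 11. node 2  ⊔preds={0,2,3,4}  new={0,1,2,3,4}  old={0,1,2,3}  +wl: 0,7
  step 12. node 6  ⊔preds={0,1,2,3,4}  new={0,1,2,3,4}  old={0,1,2,4}  +wl: 
  step 13. node 0  ⊔preds={0,1,2,3,4}  new={0,1,2,3,4}  stable
  step 14. node 7  ⊔preds={0,1,2,3,4}  new={0,2,3,4}  stable

Least fixpoint reached:
  node 0: {0,1,2,3,4}
  node 1: {0,3}
  node 2: {0,1,2,3,4}
  node 3: {0,1,2,3,4}
  node 4: {0,1,4}
  node 5: {0,1,2,3,4}
  node 6: {0,1,2,3,4}
  node 7: {0,2,3,4}

{0,1,2,3,4}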